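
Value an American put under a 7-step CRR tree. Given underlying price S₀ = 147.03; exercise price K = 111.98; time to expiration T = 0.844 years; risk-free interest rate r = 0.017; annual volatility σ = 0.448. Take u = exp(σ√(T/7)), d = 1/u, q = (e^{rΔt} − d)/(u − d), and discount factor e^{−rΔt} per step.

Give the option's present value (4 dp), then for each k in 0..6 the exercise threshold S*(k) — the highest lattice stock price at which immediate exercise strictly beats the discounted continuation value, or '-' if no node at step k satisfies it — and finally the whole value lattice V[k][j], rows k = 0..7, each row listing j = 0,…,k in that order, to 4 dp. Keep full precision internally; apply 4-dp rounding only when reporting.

Δt=0.12057  u=1.16831  d=0.85594  q=0.46776  discount=0.99795
step 7 (expiry): payoffs max(K−S,0) = 62.4930 44.4324 19.7805 0.0000 0.0000 0.0000 0.0000 0.0000
step 6: (k=6,j=0): S=57.8164, (K−S)⁺=54.1636, hold=53.9344 ⇒ V=54.1636 exercise | (k=6,j=1): S=78.9167, (K−S)⁺=33.0633, hold=32.8340 ⇒ V=33.0633 exercise | (k=6,j=2): S=107.7178, (K−S)⁺=4.2622, hold=10.5065 ⇒ V=10.5065 continue | (k=6,j=3): S=147.0300, (K−S)⁺=0.0000, hold=0.0000 ⇒ V=0.0000 continue | (k=6,j=4): S=200.6894, (K−S)⁺=0.0000, hold=0.0000 ⇒ V=0.0000 continue | (k=6,j=5): S=273.9320, (K−S)⁺=0.0000, hold=0.0000 ⇒ V=0.0000 continue | (k=6,j=6): S=373.9049, (K−S)⁺=0.0000, hold=0.0000 ⇒ V=0.0000 continue  boundary S*=78.9167
step 5: (k=5,j=0): S=67.5476, (K−S)⁺=44.4324, hold=44.2031 ⇒ V=44.4324 exercise | (k=5,j=1): S=92.1995, (K−S)⁺=19.7805, hold=22.4661 ⇒ V=22.4661 continue | (k=5,j=2): S=125.8481, (K−S)⁺=0.0000, hold=5.5806 ⇒ V=5.5806 continue | (k=5,j=3): S=171.7771, (K−S)⁺=0.0000, hold=0.0000 ⇒ V=0.0000 continue | (k=5,j=4): S=234.4680, (K−S)⁺=0.0000, hold=0.0000 ⇒ V=0.0000 continue | (k=5,j=5): S=320.0383, (K−S)⁺=0.0000, hold=0.0000 ⇒ V=0.0000 continue  boundary S*=67.5476
step 4: (k=4,j=0): S=78.9167, (K−S)⁺=33.0633, hold=34.0876 ⇒ V=34.0876 continue | (k=4,j=1): S=107.7178, (K−S)⁺=4.2622, hold=14.5380 ⇒ V=14.5380 continue | (k=4,j=2): S=147.0300, (K−S)⁺=0.0000, hold=2.9641 ⇒ V=2.9641 continue | (k=4,j=3): S=200.6894, (K−S)⁺=0.0000, hold=0.0000 ⇒ V=0.0000 continue | (k=4,j=4): S=273.9320, (K−S)⁺=0.0000, hold=0.0000 ⇒ V=0.0000 continue  boundary S*=-
step 3: (k=3,j=0): S=92.1995, (K−S)⁺=19.7805, hold=24.8920 ⇒ V=24.8920 continue | (k=3,j=1): S=125.8481, (K−S)⁺=0.0000, hold=9.1055 ⇒ V=9.1055 continue | (k=3,j=2): S=171.7771, (K−S)⁺=0.0000, hold=1.5744 ⇒ V=1.5744 continue | (k=3,j=3): S=234.4680, (K−S)⁺=0.0000, hold=0.0000 ⇒ V=0.0000 continue  boundary S*=-
step 2: (k=2,j=0): S=107.7178, (K−S)⁺=4.2622, hold=17.4720 ⇒ V=17.4720 continue | (k=2,j=1): S=147.0300, (K−S)⁺=0.0000, hold=5.5714 ⇒ V=5.5714 continue | (k=2,j=2): S=200.6894, (K−S)⁺=0.0000, hold=0.8363 ⇒ V=0.8363 continue  boundary S*=-
step 1: (k=1,j=0): S=125.8481, (K−S)⁺=0.0000, hold=11.8810 ⇒ V=11.8810 continue | (k=1,j=1): S=171.7771, (K−S)⁺=0.0000, hold=3.3496 ⇒ V=3.3496 continue  boundary S*=-
step 0: (k=0,j=0): S=147.0300, (K−S)⁺=0.0000, hold=7.8742 ⇒ V=7.8742 continue  boundary S*=-

price = 7.8742
boundary = - - - - - 67.5476 78.9167
tree:
7.8742
11.8810 3.3496
17.4720 5.5714 0.8363
24.8920 9.1055 1.5744 0.0000
34.0876 14.5380 2.9641 0.0000 0.0000
44.4324 22.4661 5.5806 0.0000 0.0000 0.0000
54.1636 33.0633 10.5065 0.0000 0.0000 0.0000 0.0000
62.4930 44.4324 19.7805 0.0000 0.0000 0.0000 0.0000 0.0000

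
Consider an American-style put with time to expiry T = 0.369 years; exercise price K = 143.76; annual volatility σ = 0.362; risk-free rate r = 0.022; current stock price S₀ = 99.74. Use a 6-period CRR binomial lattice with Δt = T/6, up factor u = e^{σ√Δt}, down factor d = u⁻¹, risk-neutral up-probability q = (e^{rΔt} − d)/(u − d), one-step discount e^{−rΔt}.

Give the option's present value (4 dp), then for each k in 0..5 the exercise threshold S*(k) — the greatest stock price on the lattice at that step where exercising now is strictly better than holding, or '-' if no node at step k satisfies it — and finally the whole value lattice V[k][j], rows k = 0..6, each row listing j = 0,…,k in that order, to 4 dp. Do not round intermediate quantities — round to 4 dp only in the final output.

Δt=0.06150  u=1.09393  d=0.91414  q=0.48510  discount=0.99865
step 6 (expiry): payoffs max(K−S,0) = 85.5575 74.1106 60.4123 44.0200 24.4037 0.9294 0.0000
step 5: (k=5,j=0): S=63.6692, (K−S)⁺=80.0908, hold=79.8964 ⇒ V=80.0908 exercise | (k=5,j=1): S=76.1913, (K−S)⁺=67.5687, hold=67.3743 ⇒ V=67.5687 exercise | (k=5,j=2): S=91.1762, (K−S)⁺=52.5838, hold=52.3894 ⇒ V=52.5838 exercise | (k=5,j=3): S=109.1082, (K−S)⁺=34.6518, hold=34.4574 ⇒ V=34.6518 exercise | (k=5,j=4): S=130.5669, (K−S)⁺=13.1931, hold=12.9987 ⇒ V=13.1931 exercise | (k=5,j=5): S=156.2461, (K−S)⁺=0.0000, hold=0.4779 ⇒ V=0.4779 continue  boundary S*=130.5669
step 4: (k=4,j=0): S=69.6494, (K−S)⁺=74.1106, hold=73.9162 ⇒ V=74.1106 exercise | (k=4,j=1): S=83.3477, (K−S)⁺=60.4123, hold=60.2180 ⇒ V=60.4123 exercise | (k=4,j=2): S=99.7400, (K−S)⁺=44.0200, hold=43.8256 ⇒ V=44.0200 exercise | (k=4,j=3): S=119.3563, (K−S)⁺=24.4037, hold=24.2093 ⇒ V=24.4037 exercise | (k=4,j=4): S=142.8306, (K−S)⁺=0.9294, hold=7.0154 ⇒ V=7.0154 continue  boundary S*=119.3563
step 3: (k=3,j=0): S=76.1913, (K−S)⁺=67.5687, hold=67.3743 ⇒ V=67.5687 exercise | (k=3,j=1): S=91.1762, (K−S)⁺=52.5838, hold=52.3894 ⇒ V=52.5838 exercise | (k=3,j=2): S=109.1082, (K−S)⁺=34.6518, hold=34.4574 ⇒ V=34.6518 exercise | (k=3,j=3): S=130.5669, (K−S)⁺=13.1931, hold=15.9470 ⇒ V=15.9470 continue  boundary S*=109.1082
step 2: (k=2,j=0): S=83.3477, (K−S)⁺=60.4123, hold=60.2180 ⇒ V=60.4123 exercise | (k=2,j=1): S=99.7400, (K−S)⁺=44.0200, hold=43.8256 ⇒ V=44.0200 exercise | (k=2,j=2): S=119.3563, (K−S)⁺=24.4037, hold=25.5435 ⇒ V=25.5435 continue  boundary S*=99.7400
step 1: (k=1,j=0): S=91.1762, (K−S)⁺=52.5838, hold=52.3894 ⇒ V=52.5838 exercise | (k=1,j=1): S=109.1082, (K−S)⁺=34.6518, hold=35.0096 ⇒ V=35.0096 continue  boundary S*=91.1762
step 0: (k=0,j=0): S=99.7400, (K−S)⁺=44.0200, hold=43.9990 ⇒ V=44.0200 exercise  boundary S*=99.7400

price = 44.0200
boundary = 99.7400 91.1762 99.7400 109.1082 119.3563 130.5669
tree:
44.0200
52.5838 35.0096
60.4123 44.0200 25.5435
67.5687 52.5838 34.6518 15.9470
74.1106 60.4123 44.0200 24.4037 7.0154
80.0908 67.5687 52.5838 34.6518 13.1931 0.4779
85.5575 74.1106 60.4123 44.0200 24.4037 0.9294 0.0000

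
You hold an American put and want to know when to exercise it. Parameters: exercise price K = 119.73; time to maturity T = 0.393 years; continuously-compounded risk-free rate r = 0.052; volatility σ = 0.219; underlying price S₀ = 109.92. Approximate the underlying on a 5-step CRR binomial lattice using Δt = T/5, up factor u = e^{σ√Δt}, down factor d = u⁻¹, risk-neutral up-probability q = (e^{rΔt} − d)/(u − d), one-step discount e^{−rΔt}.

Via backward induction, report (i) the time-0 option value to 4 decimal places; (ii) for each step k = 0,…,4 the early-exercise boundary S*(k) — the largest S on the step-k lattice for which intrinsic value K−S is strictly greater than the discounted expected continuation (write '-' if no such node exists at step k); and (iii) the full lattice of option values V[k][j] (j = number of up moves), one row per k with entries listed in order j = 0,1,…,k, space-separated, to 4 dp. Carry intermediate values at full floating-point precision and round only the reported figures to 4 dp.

price = 11.2697
boundary = - 103.3741 97.2181 103.3741 109.9200
tree:
11.2697
16.3559 6.6259
22.5119 10.6450 2.9382
28.3014 16.3559 5.4150 0.6567
33.7461 22.5119 9.8100 1.3680 0.0000
38.8665 28.3014 16.3559 2.8496 0.0000 0.0000

Δt=0.07860  u=1.06332  d=0.94045  q=0.51799  discount=0.99592
step 5 (expiry): payoffs max(K−S,0) = 38.8665 28.3014 16.3559 2.8496 0.0000 0.0000
step 4: (k=4,j=0): S=85.9839, (K−S)⁺=33.7461, hold=33.2577 ⇒ V=33.7461 exercise | (k=4,j=1): S=97.2181, (K−S)⁺=22.5119, hold=22.0236 ⇒ V=22.5119 exercise | (k=4,j=2): S=109.9200, (K−S)⁺=9.8100, hold=9.3216 ⇒ V=9.8100 exercise | (k=4,j=3): S=124.2815, (K−S)⁺=0.0000, hold=1.3680 ⇒ V=1.3680 continue | (k=4,j=4): S=140.5194, (K−S)⁺=0.0000, hold=0.0000 ⇒ V=0.0000 continue  boundary S*=109.9200
step 3: (k=3,j=0): S=91.4286, (K−S)⁺=28.3014, hold=27.8130 ⇒ V=28.3014 exercise | (k=3,j=1): S=103.3741, (K−S)⁺=16.3559, hold=15.8675 ⇒ V=16.3559 exercise | (k=3,j=2): S=116.8804, (K−S)⁺=2.8496, hold=5.4150 ⇒ V=5.4150 continue | (k=3,j=3): S=132.1513, (K−S)⁺=0.0000, hold=0.6567 ⇒ V=0.6567 continue  boundary S*=103.3741
step 2: (k=2,j=0): S=97.2181, (K−S)⁺=22.5119, hold=22.0236 ⇒ V=22.5119 exercise | (k=2,j=1): S=109.9200, (K−S)⁺=9.8100, hold=10.6450 ⇒ V=10.6450 continue | (k=2,j=2): S=124.2815, (K−S)⁺=0.0000, hold=2.9382 ⇒ V=2.9382 continue  boundary S*=97.2181
step 1: (k=1,j=0): S=103.3741, (K−S)⁺=16.3559, hold=16.2983 ⇒ V=16.3559 exercise | (k=1,j=1): S=116.8804, (K−S)⁺=2.8496, hold=6.6259 ⇒ V=6.6259 continue  boundary S*=103.3741
step 0: (k=0,j=0): S=109.9200, (K−S)⁺=9.8100, hold=11.2697 ⇒ V=11.2697 continue  boundary S*=-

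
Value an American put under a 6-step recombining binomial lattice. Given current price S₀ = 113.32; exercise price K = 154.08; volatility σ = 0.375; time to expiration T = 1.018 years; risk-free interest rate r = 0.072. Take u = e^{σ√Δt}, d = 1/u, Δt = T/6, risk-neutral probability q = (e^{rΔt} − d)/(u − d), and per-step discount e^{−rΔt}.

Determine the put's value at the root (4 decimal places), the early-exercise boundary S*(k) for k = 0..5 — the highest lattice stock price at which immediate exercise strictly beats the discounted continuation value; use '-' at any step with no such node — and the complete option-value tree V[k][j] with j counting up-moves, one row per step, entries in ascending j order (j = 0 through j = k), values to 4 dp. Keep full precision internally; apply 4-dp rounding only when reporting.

price = 41.7388
boundary = - 97.1009 113.3200 97.1009 113.3200 132.2482
tree:
41.7388
56.9791 27.5885
70.8768 40.7600 15.1509
82.7854 56.9791 25.4149 5.3031
92.9895 70.8768 40.7600 10.7599 0.0000
101.7332 82.7854 56.9791 21.8318 0.0000 0.0000
109.2254 92.9895 70.8768 40.7600 0.0000 0.0000 0.0000

Δt=0.16967  u=1.16703  d=0.85687  q=0.50109  discount=0.98786
step 6 (expiry): payoffs max(K−S,0) = 109.2254 92.9895 70.8768 40.7600 0.0000 0.0000 0.0000
step 5: (k=5,j=0): S=52.3468, (K−S)⁺=101.7332, hold=99.8624 ⇒ V=101.7332 exercise | (k=5,j=1): S=71.2946, (K−S)⁺=82.7854, hold=80.9146 ⇒ V=82.7854 exercise | (k=5,j=2): S=97.1009, (K−S)⁺=56.9791, hold=55.1083 ⇒ V=56.9791 exercise | (k=5,j=3): S=132.2482, (K−S)⁺=21.8318, hold=20.0887 ⇒ V=21.8318 exercise | (k=5,j=4): S=180.1176, (K−S)⁺=0.0000, hold=0.0000 ⇒ V=0.0000 continue | (k=5,j=5): S=245.3142, (K−S)⁺=0.0000, hold=0.0000 ⇒ V=0.0000 continue  boundary S*=132.2482
step 4: (k=4,j=0): S=61.0905, (K−S)⁺=92.9895, hold=91.1187 ⇒ V=92.9895 exercise | (k=4,j=1): S=83.2032, (K−S)⁺=70.8768, hold=69.0060 ⇒ V=70.8768 exercise | (k=4,j=2): S=113.3200, (K−S)⁺=40.7600, hold=38.8892 ⇒ V=40.7600 exercise | (k=4,j=3): S=154.3380, (K−S)⁺=0.0000, hold=10.7599 ⇒ V=10.7599 continue | (k=4,j=4): S=210.2032, (K−S)⁺=0.0000, hold=0.0000 ⇒ V=0.0000 continue  boundary S*=113.3200
step 3: (k=3,j=0): S=71.2946, (K−S)⁺=82.7854, hold=80.9146 ⇒ V=82.7854 exercise | (k=3,j=1): S=97.1009, (K−S)⁺=56.9791, hold=55.1083 ⇒ V=56.9791 exercise | (k=3,j=2): S=132.2482, (K−S)⁺=21.8318, hold=25.4149 ⇒ V=25.4149 continue | (k=3,j=3): S=180.1176, (K−S)⁺=0.0000, hold=5.3031 ⇒ V=5.3031 continue  boundary S*=97.1009
step 2: (k=2,j=0): S=83.2032, (K−S)⁺=70.8768, hold=69.0060 ⇒ V=70.8768 exercise | (k=2,j=1): S=113.3200, (K−S)⁺=40.7600, hold=40.6629 ⇒ V=40.7600 exercise | (k=2,j=2): S=154.3380, (K−S)⁺=0.0000, hold=15.1509 ⇒ V=15.1509 continue  boundary S*=113.3200
step 1: (k=1,j=0): S=97.1009, (K−S)⁺=56.9791, hold=55.1083 ⇒ V=56.9791 exercise | (k=1,j=1): S=132.2482, (K−S)⁺=21.8318, hold=27.5885 ⇒ V=27.5885 continue  boundary S*=97.1009
step 0: (k=0,j=0): S=113.3200, (K−S)⁺=40.7600, hold=41.7388 ⇒ V=41.7388 continue  boundary S*=-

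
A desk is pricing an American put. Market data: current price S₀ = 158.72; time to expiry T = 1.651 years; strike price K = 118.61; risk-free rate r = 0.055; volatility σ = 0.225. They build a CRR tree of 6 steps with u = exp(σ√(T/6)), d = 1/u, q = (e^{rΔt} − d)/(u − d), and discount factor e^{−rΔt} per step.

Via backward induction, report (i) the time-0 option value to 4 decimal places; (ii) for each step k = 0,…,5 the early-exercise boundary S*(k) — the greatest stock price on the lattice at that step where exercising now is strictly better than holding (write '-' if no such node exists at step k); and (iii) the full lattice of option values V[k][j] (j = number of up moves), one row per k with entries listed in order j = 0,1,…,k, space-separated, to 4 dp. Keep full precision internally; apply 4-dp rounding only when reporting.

Δt=0.27517, u=1.12527, d=0.88867, q=0.53498, disc=e^(-rΔt)=0.98498
k=6 terminal: V=max(K-S,0) → 40.4326 19.6184 0.0000 0.0000 0.0000 0.0000 0.0000
k=5: j=0 S=87.9711 intr=30.6389 cont=28.8574 V=30.6389[EX]; j=1 S=111.3927 intr=7.2173 cont=8.9860 V=8.9860[hold]; j=2 S=141.0501 intr=0.0000 cont=0.0000 V=0.0000[hold]; j=3 S=178.6035 intr=0.0000 cont=0.0000 V=0.0000[hold]; j=4 S=226.1553 intr=0.0000 cont=0.0000 V=0.0000[hold]; j=5 S=286.3673 intr=0.0000 cont=0.0000 V=0.0000[hold]  S*(5)=87.9711
k=4: j=0 S=98.9916 intr=19.6184 cont=18.7688 V=19.6184[EX]; j=1 S=125.3473 intr=0.0000 cont=4.1159 V=4.1159[hold]; j=2 S=158.7200 intr=0.0000 cont=0.0000 V=0.0000[hold]; j=3 S=200.9779 intr=0.0000 cont=0.0000 V=0.0000[hold]; j=4 S=254.4867 intr=0.0000 cont=0.0000 V=0.0000[hold]  S*(4)=98.9916
k=3: j=0 S=111.3927 intr=7.2173 cont=11.1548 V=11.1548[hold]; j=1 S=141.0501 intr=0.0000 cont=1.8852 V=1.8852[hold]; j=2 S=178.6035 intr=0.0000 cont=0.0000 V=0.0000[hold]; j=3 S=226.1553 intr=0.0000 cont=0.0000 V=0.0000[hold]  S*(3)=-
k=2: j=0 S=125.3473 intr=0.0000 cont=6.1027 V=6.1027[hold]; j=1 S=158.7200 intr=0.0000 cont=0.8635 V=0.8635[hold]; j=2 S=200.9779 intr=0.0000 cont=0.0000 V=0.0000[hold]  S*(2)=-
k=1: j=0 S=141.0501 intr=0.0000 cont=3.2503 V=3.2503[hold]; j=1 S=178.6035 intr=0.0000 cont=0.3955 V=0.3955[hold]  S*(1)=-
k=0: j=0 S=158.7200 intr=0.0000 cont=1.6972 V=1.6972[hold]  S*(0)=-

price = 1.6972
boundary = - - - - 98.9916 87.9711
tree:
1.6972
3.2503 0.3955
6.1027 0.8635 0.0000
11.1548 1.8852 0.0000 0.0000
19.6184 4.1159 0.0000 0.0000 0.0000
30.6389 8.9860 0.0000 0.0000 0.0000 0.0000
40.4326 19.6184 0.0000 0.0000 0.0000 0.0000 0.0000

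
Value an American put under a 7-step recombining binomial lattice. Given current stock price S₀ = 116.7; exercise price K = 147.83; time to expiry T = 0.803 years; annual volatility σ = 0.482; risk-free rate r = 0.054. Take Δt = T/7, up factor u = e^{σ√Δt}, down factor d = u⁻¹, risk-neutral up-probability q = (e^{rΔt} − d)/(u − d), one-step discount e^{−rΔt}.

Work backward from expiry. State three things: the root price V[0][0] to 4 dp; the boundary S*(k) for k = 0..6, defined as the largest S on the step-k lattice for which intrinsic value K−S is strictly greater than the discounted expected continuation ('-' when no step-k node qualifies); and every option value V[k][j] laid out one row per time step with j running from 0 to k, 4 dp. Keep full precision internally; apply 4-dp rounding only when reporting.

price = 38.4506
boundary = - - 84.1924 71.5112 84.1924 99.1224 116.7000
tree:
38.4506
50.3179 26.0022
63.6376 36.4390 14.9527
76.3188 49.2309 22.9556 6.4154
87.0900 63.6376 34.1519 11.0380 1.4551
96.2388 76.3188 48.7076 18.7144 2.8060 0.0000
104.0095 87.0900 63.6376 31.1300 5.4113 0.0000 0.0000
110.6099 96.2388 76.3188 48.7076 10.4353 0.0000 0.0000 0.0000

Δt=0.11471  u=1.17733  d=0.84938  q=0.47822  discount=0.99382
step 7 (expiry): payoffs max(K−S,0) = 110.6099 96.2388 76.3188 48.7076 10.4353 0.0000 0.0000 0.0000
step 6: (k=6,j=0): S=43.8205, (K−S)⁺=104.0095, hold=103.0966 ⇒ V=104.0095 exercise | (k=6,j=1): S=60.7400, (K−S)⁺=87.0900, hold=86.1771 ⇒ V=87.0900 exercise | (k=6,j=2): S=84.1924, (K−S)⁺=63.6376, hold=62.7247 ⇒ V=63.6376 exercise | (k=6,j=3): S=116.7000, (K−S)⁺=31.1300, hold=30.2171 ⇒ V=31.1300 exercise | (k=6,j=4): S=161.7591, (K−S)⁺=0.0000, hold=5.4113 ⇒ V=5.4113 continue | (k=6,j=5): S=224.2161, (K−S)⁺=0.0000, hold=0.0000 ⇒ V=0.0000 continue | (k=6,j=6): S=310.7884, (K−S)⁺=0.0000, hold=0.0000 ⇒ V=0.0000 continue  boundary S*=116.7000
step 5: (k=5,j=0): S=51.5912, (K−S)⁺=96.2388, hold=95.3259 ⇒ V=96.2388 exercise | (k=5,j=1): S=71.5112, (K−S)⁺=76.3188, hold=75.4059 ⇒ V=76.3188 exercise | (k=5,j=2): S=99.1224, (K−S)⁺=48.7076, hold=47.7947 ⇒ V=48.7076 exercise | (k=5,j=3): S=137.3947, (K−S)⁺=10.4353, hold=18.7144 ⇒ V=18.7144 continue | (k=5,j=4): S=190.4442, (K−S)⁺=0.0000, hold=2.8060 ⇒ V=2.8060 continue | (k=5,j=5): S=263.9769, (K−S)⁺=0.0000, hold=0.0000 ⇒ V=0.0000 continue  boundary S*=99.1224
step 4: (k=4,j=0): S=60.7400, (K−S)⁺=87.0900, hold=86.1771 ⇒ V=87.0900 exercise | (k=4,j=1): S=84.1924, (K−S)⁺=63.6376, hold=62.7247 ⇒ V=63.6376 exercise | (k=4,j=2): S=116.7000, (K−S)⁺=31.1300, hold=34.1519 ⇒ V=34.1519 continue | (k=4,j=3): S=161.7591, (K−S)⁺=0.0000, hold=11.0380 ⇒ V=11.0380 continue | (k=4,j=4): S=224.2161, (K−S)⁺=0.0000, hold=1.4551 ⇒ V=1.4551 continue  boundary S*=84.1924
step 3: (k=3,j=0): S=71.5112, (K−S)⁺=76.3188, hold=75.4059 ⇒ V=76.3188 exercise | (k=3,j=1): S=99.1224, (K−S)⁺=48.7076, hold=49.2309 ⇒ V=49.2309 continue | (k=3,j=2): S=137.3947, (K−S)⁺=10.4353, hold=22.9556 ⇒ V=22.9556 continue | (k=3,j=3): S=190.4442, (K−S)⁺=0.0000, hold=6.4154 ⇒ V=6.4154 continue  boundary S*=71.5112
step 2: (k=2,j=0): S=84.1924, (K−S)⁺=63.6376, hold=62.9734 ⇒ V=63.6376 exercise | (k=2,j=1): S=116.7000, (K−S)⁺=31.1300, hold=36.4390 ⇒ V=36.4390 continue | (k=2,j=2): S=161.7591, (K−S)⁺=0.0000, hold=14.9527 ⇒ V=14.9527 continue  boundary S*=84.1924
step 1: (k=1,j=0): S=99.1224, (K−S)⁺=48.7076, hold=50.3179 ⇒ V=50.3179 continue | (k=1,j=1): S=137.3947, (K−S)⁺=10.4353, hold=26.0022 ⇒ V=26.0022 continue  boundary S*=-
step 0: (k=0,j=0): S=116.7000, (K−S)⁺=31.1300, hold=38.4506 ⇒ V=38.4506 continue  boundary S*=-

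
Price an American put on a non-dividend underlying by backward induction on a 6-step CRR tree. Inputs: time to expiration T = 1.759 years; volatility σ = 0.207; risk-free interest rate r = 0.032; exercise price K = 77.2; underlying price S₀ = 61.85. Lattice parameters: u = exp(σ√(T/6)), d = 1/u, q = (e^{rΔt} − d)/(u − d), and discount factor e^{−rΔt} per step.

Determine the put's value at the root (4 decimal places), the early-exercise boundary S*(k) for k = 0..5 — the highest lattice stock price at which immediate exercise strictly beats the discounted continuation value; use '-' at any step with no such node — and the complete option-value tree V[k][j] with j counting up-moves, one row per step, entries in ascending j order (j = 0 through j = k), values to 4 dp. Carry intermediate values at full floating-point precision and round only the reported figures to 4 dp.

params: Δt=0.29317 u=1.11860 d=0.89397 q=0.51397 e^(-rΔt)=0.99066
t_6 payoffs: 45.6292 37.6964 27.7703 15.3500 0.0000 0.0000 0.0000
t_5: node(5,0) S=35.3152 payoff=41.8848 vs cont=41.1640 → 41.8848 [stop]  node(5,1) S=44.1888 payoff=33.0112 vs cont=32.2903 → 33.0112 [stop]  node(5,2) S=55.2922 payoff=21.9078 vs cont=21.1869 → 21.9078 [stop]  node(5,3) S=69.1855 payoff=8.0145 vs cont=7.3909 → 8.0145 [stop]  node(5,4) S=86.5699 payoff=0.0000 vs cont=0.0000 → 0.0000 [wait]  node(5,5) S=108.3223 payoff=0.0000 vs cont=0.0000 → 0.0000 [wait]  ⇒ S*(5)=69.1855
t_4: node(4,0) S=39.5036 payoff=37.6964 vs cont=36.9755 → 37.6964 [stop]  node(4,1) S=49.4297 payoff=27.7703 vs cont=27.0494 → 27.7703 [stop]  node(4,2) S=61.8500 payoff=15.3500 vs cont=14.6291 → 15.3500 [stop]  node(4,3) S=77.3911 payoff=0.0000 vs cont=3.8589 → 3.8589 [wait]  node(4,4) S=96.8372 payoff=0.0000 vs cont=0.0000 → 0.0000 [wait]  ⇒ S*(4)=61.8500
t_3: node(3,0) S=44.1888 payoff=33.0112 vs cont=32.2903 → 33.0112 [stop]  node(3,1) S=55.2922 payoff=21.9078 vs cont=21.1869 → 21.9078 [stop]  node(3,2) S=69.1855 payoff=8.0145 vs cont=9.3557 → 9.3557 [wait]  node(3,3) S=86.5699 payoff=0.0000 vs cont=1.8580 → 1.8580 [wait]  ⇒ S*(3)=55.2922
t_2: node(2,0) S=49.4297 payoff=27.7703 vs cont=27.0494 → 27.7703 [stop]  node(2,1) S=61.8500 payoff=15.3500 vs cont=15.3121 → 15.3500 [stop]  node(2,2) S=77.3911 payoff=0.0000 vs cont=5.4508 → 5.4508 [wait]  ⇒ S*(2)=61.8500
t_1: node(1,0) S=55.2922 payoff=21.9078 vs cont=21.1869 → 21.9078 [stop]  node(1,1) S=69.1855 payoff=8.0145 vs cont=10.1663 → 10.1663 [wait]  ⇒ S*(1)=55.2922
t_0: node(0,0) S=61.8500 payoff=15.3500 vs cont=15.7248 → 15.7248 [wait]  ⇒ S*(0)=-

price = 15.7248
boundary = - 55.2922 61.8500 55.2922 61.8500 69.1855
tree:
15.7248
21.9078 10.1663
27.7703 15.3500 5.4508
33.0112 21.9078 9.3557 1.8580
37.6964 27.7703 15.3500 3.8589 0.0000
41.8848 33.0112 21.9078 8.0145 0.0000 0.0000
45.6292 37.6964 27.7703 15.3500 0.0000 0.0000 0.0000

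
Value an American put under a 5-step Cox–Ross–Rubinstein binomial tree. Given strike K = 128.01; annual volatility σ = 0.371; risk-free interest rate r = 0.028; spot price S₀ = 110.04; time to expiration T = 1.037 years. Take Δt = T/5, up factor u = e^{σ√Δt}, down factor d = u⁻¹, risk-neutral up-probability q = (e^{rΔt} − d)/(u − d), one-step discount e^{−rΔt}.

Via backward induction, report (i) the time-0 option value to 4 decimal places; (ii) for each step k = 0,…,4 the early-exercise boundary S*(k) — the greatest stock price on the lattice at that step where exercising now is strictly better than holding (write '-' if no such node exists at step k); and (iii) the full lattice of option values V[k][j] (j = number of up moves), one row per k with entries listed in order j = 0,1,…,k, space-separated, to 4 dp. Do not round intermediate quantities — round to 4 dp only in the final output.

price = 25.8544
boundary = - - 78.4866 92.9337 78.4866
tree:
25.8544
36.6259 14.2667
49.5234 22.8208 4.9876
61.7245 35.0763 9.5558 0.0000
72.0290 49.5234 18.3079 0.0000 0.0000
80.7315 61.7245 35.0763 0.0000 0.0000 0.0000

Δt=0.20740  u=1.18407  d=0.84454  q=0.47501  discount=0.99421
step 5 (expiry): payoffs max(K−S,0) = 80.7315 61.7245 35.0763 0.0000 0.0000 0.0000
step 4: (k=4,j=0): S=55.9810, (K−S)⁺=72.0290, hold=71.2878 ⇒ V=72.0290 exercise | (k=4,j=1): S=78.4866, (K−S)⁺=49.5234, hold=48.7821 ⇒ V=49.5234 exercise | (k=4,j=2): S=110.0400, (K−S)⁺=17.9700, hold=18.3079 ⇒ V=18.3079 continue | (k=4,j=3): S=154.2785, (K−S)⁺=0.0000, hold=0.0000 ⇒ V=0.0000 continue | (k=4,j=4): S=216.3019, (K−S)⁺=0.0000, hold=0.0000 ⇒ V=0.0000 continue  boundary S*=78.4866
step 3: (k=3,j=0): S=66.2855, (K−S)⁺=61.7245, hold=60.9833 ⇒ V=61.7245 exercise | (k=3,j=1): S=92.9337, (K−S)⁺=35.0763, hold=34.4947 ⇒ V=35.0763 exercise | (k=3,j=2): S=130.2951, (K−S)⁺=0.0000, hold=9.5558 ⇒ V=9.5558 continue | (k=3,j=3): S=182.6766, (K−S)⁺=0.0000, hold=0.0000 ⇒ V=0.0000 continue  boundary S*=92.9337
step 2: (k=2,j=0): S=78.4866, (K−S)⁺=49.5234, hold=48.7821 ⇒ V=49.5234 exercise | (k=2,j=1): S=110.0400, (K−S)⁺=17.9700, hold=22.8208 ⇒ V=22.8208 continue | (k=2,j=2): S=154.2785, (K−S)⁺=0.0000, hold=4.9876 ⇒ V=4.9876 continue  boundary S*=78.4866
step 1: (k=1,j=0): S=92.9337, (K−S)⁺=35.0763, hold=36.6259 ⇒ V=36.6259 continue | (k=1,j=1): S=130.2951, (K−S)⁺=0.0000, hold=14.2667 ⇒ V=14.2667 continue  boundary S*=-
step 0: (k=0,j=0): S=110.0400, (K−S)⁺=17.9700, hold=25.8544 ⇒ V=25.8544 continue  boundary S*=-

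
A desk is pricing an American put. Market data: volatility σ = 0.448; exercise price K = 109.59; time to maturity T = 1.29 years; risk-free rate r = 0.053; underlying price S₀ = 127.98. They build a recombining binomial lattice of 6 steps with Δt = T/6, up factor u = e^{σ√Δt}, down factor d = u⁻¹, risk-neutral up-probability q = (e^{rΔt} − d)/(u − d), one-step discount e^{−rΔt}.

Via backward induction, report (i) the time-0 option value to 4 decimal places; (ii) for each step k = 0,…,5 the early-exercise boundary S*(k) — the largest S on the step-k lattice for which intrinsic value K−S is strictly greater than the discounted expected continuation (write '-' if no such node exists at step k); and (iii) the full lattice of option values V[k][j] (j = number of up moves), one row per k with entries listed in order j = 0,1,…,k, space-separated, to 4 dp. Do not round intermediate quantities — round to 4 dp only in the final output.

Δt=0.21500, u=1.23088, d=0.81243, q=0.47564, disc=e^(-rΔt)=0.98867
k=6 terminal: V=max(K-S,0) → 72.7899 53.8355 25.1184 0.0000 0.0000 0.0000 0.0000
k=5: j=0 S=45.2965 intr=64.2935 cont=63.0519 V=64.2935[EX]; j=1 S=68.6271 intr=40.9629 cont=39.7213 V=40.9629[EX]; j=2 S=103.9744 intr=5.6156 cont=13.0218 V=13.0218[hold]; j=3 S=157.5280 intr=0.0000 cont=0.0000 V=0.0000[hold]; j=4 S=238.6651 intr=0.0000 cont=0.0000 V=0.0000[hold]; j=5 S=361.5930 intr=0.0000 cont=0.0000 V=0.0000[hold]  S*(5)=68.6271
k=4: j=0 S=55.7545 intr=53.8355 cont=52.5938 V=53.8355[EX]; j=1 S=84.4716 intr=25.1184 cont=27.3595 V=27.3595[hold]; j=2 S=127.9800 intr=0.0000 cont=6.7507 V=6.7507[hold]; j=3 S=193.8980 intr=0.0000 cont=0.0000 V=0.0000[hold]; j=4 S=293.7680 intr=0.0000 cont=0.0000 V=0.0000[hold]  S*(4)=55.7545
k=3: j=0 S=68.6271 intr=40.9629 cont=40.7751 V=40.9629[EX]; j=1 S=103.9744 intr=5.6156 cont=17.3582 V=17.3582[hold]; j=2 S=157.5280 intr=0.0000 cont=3.4997 V=3.4997[hold]; j=3 S=238.6651 intr=0.0000 cont=0.0000 V=0.0000[hold]  S*(3)=68.6271
k=2: j=0 S=84.4716 intr=25.1184 cont=29.3986 V=29.3986[hold]; j=1 S=127.9800 intr=0.0000 cont=10.6445 V=10.6445[hold]; j=2 S=193.8980 intr=0.0000 cont=1.8143 V=1.8143[hold]  S*(2)=-
k=1: j=0 S=103.9744 intr=5.6156 cont=20.2464 V=20.2464[hold]; j=1 S=157.5280 intr=0.0000 cont=6.3715 V=6.3715[hold]  S*(1)=-
k=0: j=0 S=127.9800 intr=0.0000 cont=13.4923 V=13.4923[hold]  S*(0)=-

price = 13.4923
boundary = - - - 68.6271 55.7545 68.6271
tree:
13.4923
20.2464 6.3715
29.3986 10.6445 1.8143
40.9629 17.3582 3.4997 0.0000
53.8355 27.3595 6.7507 0.0000 0.0000
64.2935 40.9629 13.0218 0.0000 0.0000 0.0000
72.7899 53.8355 25.1184 0.0000 0.0000 0.0000 0.0000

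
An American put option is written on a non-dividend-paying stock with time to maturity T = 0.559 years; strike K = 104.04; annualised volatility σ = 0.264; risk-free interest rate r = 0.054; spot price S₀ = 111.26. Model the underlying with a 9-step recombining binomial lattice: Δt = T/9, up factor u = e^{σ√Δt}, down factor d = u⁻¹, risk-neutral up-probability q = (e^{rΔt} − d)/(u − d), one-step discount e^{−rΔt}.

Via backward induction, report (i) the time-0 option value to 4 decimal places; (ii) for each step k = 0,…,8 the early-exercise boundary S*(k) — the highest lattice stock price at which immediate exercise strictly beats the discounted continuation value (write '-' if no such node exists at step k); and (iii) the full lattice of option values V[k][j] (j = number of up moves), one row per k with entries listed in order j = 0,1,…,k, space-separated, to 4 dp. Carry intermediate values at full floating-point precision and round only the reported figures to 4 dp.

params: Δt=0.06211 u=1.06801 d=0.93632 q=0.50907 e^(-rΔt)=0.99665
t_9 payoffs: 42.4979 33.8427 23.9703 12.7093 0.0000 0.0000 0.0000 0.0000 0.0000 0.0000
t_8: node(8,0) S=65.7273 payoff=38.3127 vs cont=37.9643 → 38.3127 [stop]  node(8,1) S=74.9712 payoff=29.0688 vs cont=28.7205 → 29.0688 [stop]  node(8,2) S=85.5151 payoff=18.5249 vs cont=18.1766 → 18.5249 [stop]  node(8,3) S=97.5418 payoff=6.4982 vs cont=6.2185 → 6.4982 [stop]  node(8,4) S=111.2600 payoff=0.0000 vs cont=0.0000 → 0.0000 [wait]  node(8,5) S=126.9075 payoff=0.0000 vs cont=0.0000 → 0.0000 [wait]  node(8,6) S=144.7557 payoff=0.0000 vs cont=0.0000 → 0.0000 [wait]  node(8,7) S=165.1140 payoff=0.0000 vs cont=0.0000 → 0.0000 [wait]  node(8,8) S=188.3354 payoff=0.0000 vs cont=0.0000 → 0.0000 [wait]  ⇒ S*(8)=97.5418
t_7: node(7,0) S=70.1973 payoff=33.8427 vs cont=33.4944 → 33.8427 [stop]  node(7,1) S=80.0697 payoff=23.9703 vs cont=23.6219 → 23.9703 [stop]  node(7,2) S=91.3307 payoff=12.7093 vs cont=12.3610 → 12.7093 [stop]  node(7,3) S=104.1753 payoff=0.0000 vs cont=3.1795 → 3.1795 [wait]  node(7,4) S=118.8265 payoff=0.0000 vs cont=0.0000 → 0.0000 [wait]  node(7,5) S=135.5381 payoff=0.0000 vs cont=0.0000 → 0.0000 [wait]  node(7,6) S=154.6001 payoff=0.0000 vs cont=0.0000 → 0.0000 [wait]  node(7,7) S=176.3429 payoff=0.0000 vs cont=0.0000 → 0.0000 [wait]  ⇒ S*(7)=91.3307
t_6: node(6,0) S=74.9712 payoff=29.0688 vs cont=28.7205 → 29.0688 [stop]  node(6,1) S=85.5151 payoff=18.5249 vs cont=18.1766 → 18.5249 [stop]  node(6,2) S=97.5418 payoff=6.4982 vs cont=7.8316 → 7.8316 [wait]  node(6,3) S=111.2600 payoff=0.0000 vs cont=1.5557 → 1.5557 [wait]  node(6,4) S=126.9075 payoff=0.0000 vs cont=0.0000 → 0.0000 [wait]  node(6,5) S=144.7557 payoff=0.0000 vs cont=0.0000 → 0.0000 [wait]  node(6,6) S=165.1140 payoff=0.0000 vs cont=0.0000 → 0.0000 [wait]  ⇒ S*(6)=85.5151
t_5: node(5,0) S=80.0697 payoff=23.9703 vs cont=23.6219 → 23.9703 [stop]  node(5,1) S=91.3307 payoff=12.7093 vs cont=13.0375 → 13.0375 [wait]  node(5,2) S=104.1753 payoff=0.0000 vs cont=4.6212 → 4.6212 [wait]  node(5,3) S=118.8265 payoff=0.0000 vs cont=0.7612 → 0.7612 [wait]  node(5,4) S=135.5381 payoff=0.0000 vs cont=0.0000 → 0.0000 [wait]  node(5,5) S=154.6001 payoff=0.0000 vs cont=0.0000 → 0.0000 [wait]  ⇒ S*(5)=80.0697
t_4: node(4,0) S=85.5151 payoff=18.5249 vs cont=18.3431 → 18.5249 [stop]  node(4,1) S=97.5418 payoff=6.4982 vs cont=8.7237 → 8.7237 [wait]  node(4,2) S=111.2600 payoff=0.0000 vs cont=2.6473 → 2.6473 [wait]  node(4,3) S=126.9075 payoff=0.0000 vs cont=0.3724 → 0.3724 [wait]  node(4,4) S=144.7557 payoff=0.0000 vs cont=0.0000 → 0.0000 [wait]  ⇒ S*(4)=85.5151
t_3: node(3,0) S=91.3307 payoff=12.7093 vs cont=13.4901 → 13.4901 [wait]  node(3,1) S=104.1753 payoff=0.0000 vs cont=5.6115 → 5.6115 [wait]  node(3,2) S=118.8265 payoff=0.0000 vs cont=1.4842 → 1.4842 [wait]  node(3,3) S=135.5381 payoff=0.0000 vs cont=0.1822 → 0.1822 [wait]  ⇒ S*(3)=-
t_2: node(2,0) S=97.5418 payoff=6.4982 vs cont=9.4476 → 9.4476 [wait]  node(2,1) S=111.2600 payoff=0.0000 vs cont=3.4987 → 3.4987 [wait]  node(2,2) S=126.9075 payoff=0.0000 vs cont=0.8187 → 0.8187 [wait]  ⇒ S*(2)=-
t_1: node(1,0) S=104.1753 payoff=0.0000 vs cont=6.3977 → 6.3977 [wait]  node(1,1) S=118.8265 payoff=0.0000 vs cont=2.1272 → 2.1272 [wait]  ⇒ S*(1)=-
t_0: node(0,0) S=111.2600 payoff=0.0000 vs cont=4.2096 → 4.2096 [wait]  ⇒ S*(0)=-

price = 4.2096
boundary = - - - - 85.5151 80.0697 85.5151 91.3307 97.5418
tree:
4.2096
6.3977 2.1272
9.4476 3.4987 0.8187
13.4901 5.6115 1.4842 0.1822
18.5249 8.7237 2.6473 0.3724 0.0000
23.9703 13.0375 4.6212 0.7612 0.0000 0.0000
29.0688 18.5249 7.8316 1.5557 0.0000 0.0000 0.0000
33.8427 23.9703 12.7093 3.1795 0.0000 0.0000 0.0000 0.0000
38.3127 29.0688 18.5249 6.4982 0.0000 0.0000 0.0000 0.0000 0.0000
42.4979 33.8427 23.9703 12.7093 0.0000 0.0000 0.0000 0.0000 0.0000 0.0000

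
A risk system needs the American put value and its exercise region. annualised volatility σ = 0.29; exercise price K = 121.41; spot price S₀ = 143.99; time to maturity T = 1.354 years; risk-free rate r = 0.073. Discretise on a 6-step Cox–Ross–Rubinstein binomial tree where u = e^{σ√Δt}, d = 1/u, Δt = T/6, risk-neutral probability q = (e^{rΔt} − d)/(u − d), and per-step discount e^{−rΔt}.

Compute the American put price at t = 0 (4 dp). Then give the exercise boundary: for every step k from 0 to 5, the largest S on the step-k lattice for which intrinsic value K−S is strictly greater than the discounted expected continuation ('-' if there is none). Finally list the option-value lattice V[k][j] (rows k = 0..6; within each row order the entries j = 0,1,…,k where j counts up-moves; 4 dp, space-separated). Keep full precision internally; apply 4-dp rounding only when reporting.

Δt=0.22567, u=1.14770, d=0.87131, q=0.52571, disc=e^(-rΔt)=0.98366
k=6 terminal: V=max(K-S,0) → 58.4079 38.4223 12.0967 0.0000 0.0000 0.0000 0.0000
k=5: j=0 S=72.3077 intr=49.1023 cont=47.1186 V=49.1023[EX]; j=1 S=95.2453 intr=26.1647 cont=24.1810 V=26.1647[EX]; j=2 S=125.4593 intr=0.0000 cont=5.6436 V=5.6436[hold]; j=3 S=165.2578 intr=0.0000 cont=0.0000 V=0.0000[hold]; j=4 S=217.6813 intr=0.0000 cont=0.0000 V=0.0000[hold]; j=5 S=286.7347 intr=0.0000 cont=0.0000 V=0.0000[hold]  S*(5)=95.2453
k=4: j=0 S=82.9877 intr=38.4223 cont=36.4386 V=38.4223[EX]; j=1 S=109.3133 intr=12.0967 cont=15.1253 V=15.1253[hold]; j=2 S=143.9900 intr=0.0000 cont=2.6330 V=2.6330[hold]; j=3 S=189.6669 intr=0.0000 cont=0.0000 V=0.0000[hold]; j=4 S=249.8335 intr=0.0000 cont=0.0000 V=0.0000[hold]  S*(4)=82.9877
k=3: j=0 S=95.2453 intr=26.1647 cont=25.7472 V=26.1647[EX]; j=1 S=125.4593 intr=0.0000 cont=8.4182 V=8.4182[hold]; j=2 S=165.2578 intr=0.0000 cont=1.2284 V=1.2284[hold]; j=3 S=217.6813 intr=0.0000 cont=0.0000 V=0.0000[hold]  S*(3)=95.2453
k=2: j=0 S=109.3133 intr=12.0967 cont=16.5601 V=16.5601[hold]; j=1 S=143.9900 intr=0.0000 cont=4.5627 V=4.5627[hold]; j=2 S=189.6669 intr=0.0000 cont=0.5731 V=0.5731[hold]  S*(2)=-
k=1: j=0 S=125.4593 intr=0.0000 cont=10.0854 V=10.0854[hold]; j=1 S=165.2578 intr=0.0000 cont=2.4250 V=2.4250[hold]  S*(1)=-
k=0: j=0 S=143.9900 intr=0.0000 cont=5.9593 V=5.9593[hold]  S*(0)=-

price = 5.9593
boundary = - - - 95.2453 82.9877 95.2453
tree:
5.9593
10.0854 2.4250
16.5601 4.5627 0.5731
26.1647 8.4182 1.2284 0.0000
38.4223 15.1253 2.6330 0.0000 0.0000
49.1023 26.1647 5.6436 0.0000 0.0000 0.0000
58.4079 38.4223 12.0967 0.0000 0.0000 0.0000 0.0000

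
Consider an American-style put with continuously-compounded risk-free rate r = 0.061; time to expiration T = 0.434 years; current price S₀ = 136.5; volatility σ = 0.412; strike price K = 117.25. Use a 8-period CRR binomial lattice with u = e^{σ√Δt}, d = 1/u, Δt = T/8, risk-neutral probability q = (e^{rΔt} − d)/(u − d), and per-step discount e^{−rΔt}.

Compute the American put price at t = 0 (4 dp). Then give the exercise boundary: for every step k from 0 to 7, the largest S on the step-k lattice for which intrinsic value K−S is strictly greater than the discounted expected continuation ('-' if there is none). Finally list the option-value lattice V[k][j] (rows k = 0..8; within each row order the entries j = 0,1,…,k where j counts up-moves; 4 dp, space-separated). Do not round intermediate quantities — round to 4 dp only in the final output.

params: Δt=0.05425 u=1.10072 d=0.90850 q=0.49327 e^(-rΔt)=0.99670
t_8 payoffs: 53.9027 40.4998 24.2612 4.5869 0.0000 0.0000 0.0000 0.0000 0.0000
t_7: node(7,0) S=69.7274 payoff=47.5226 vs cont=47.1352 → 47.5226 [stop]  node(7,1) S=84.4802 payoff=32.7698 vs cont=32.3824 → 32.7698 [stop]  node(7,2) S=102.3543 payoff=14.8957 vs cont=14.5084 → 14.8957 [stop]  node(7,3) S=124.0101 payoff=0.0000 vs cont=2.3166 → 2.3166 [wait]  node(7,4) S=150.2478 payoff=0.0000 vs cont=0.0000 → 0.0000 [wait]  node(7,5) S=182.0369 payoff=0.0000 vs cont=0.0000 → 0.0000 [wait]  node(7,6) S=220.5517 payoff=0.0000 vs cont=0.0000 → 0.0000 [wait]  node(7,7) S=267.2154 payoff=0.0000 vs cont=0.0000 → 0.0000 [wait]  ⇒ S*(7)=102.3543
t_6: node(6,0) S=76.7502 payoff=40.4998 vs cont=40.1125 → 40.4998 [stop]  node(6,1) S=92.9888 payoff=24.2612 vs cont=23.8739 → 24.2612 [stop]  node(6,2) S=112.6631 payoff=4.5869 vs cont=8.6621 → 8.6621 [wait]  node(6,3) S=136.5000 payoff=0.0000 vs cont=1.1700 → 1.1700 [wait]  node(6,4) S=165.3803 payoff=0.0000 vs cont=0.0000 → 0.0000 [wait]  node(6,5) S=200.3710 payoff=0.0000 vs cont=0.0000 → 0.0000 [wait]  node(6,6) S=242.7650 payoff=0.0000 vs cont=0.0000 → 0.0000 [wait]  ⇒ S*(6)=92.9888
t_5: node(5,0) S=84.4802 payoff=32.7698 vs cont=32.3824 → 32.7698 [stop]  node(5,1) S=102.3543 payoff=14.8957 vs cont=16.5119 → 16.5119 [wait]  node(5,2) S=124.0101 payoff=0.0000 vs cont=4.9501 → 4.9501 [wait]  node(5,3) S=150.2478 payoff=0.0000 vs cont=0.5909 → 0.5909 [wait]  node(5,4) S=182.0369 payoff=0.0000 vs cont=0.0000 → 0.0000 [wait]  node(5,5) S=220.5517 payoff=0.0000 vs cont=0.0000 → 0.0000 [wait]  ⇒ S*(5)=84.4802
t_4: node(4,0) S=92.9888 payoff=24.2612 vs cont=24.6684 → 24.6684 [wait]  node(4,1) S=112.6631 payoff=4.5869 vs cont=10.7730 → 10.7730 [wait]  node(4,2) S=136.5000 payoff=0.0000 vs cont=2.7906 → 2.7906 [wait]  node(4,3) S=165.3803 payoff=0.0000 vs cont=0.2985 → 0.2985 [wait]  node(4,4) S=200.3710 payoff=0.0000 vs cont=0.0000 → 0.0000 [wait]  ⇒ S*(4)=-
t_3: node(3,0) S=102.3543 payoff=14.8957 vs cont=17.7554 → 17.7554 [wait]  node(3,1) S=124.0101 payoff=0.0000 vs cont=6.8129 → 6.8129 [wait]  node(3,2) S=150.2478 payoff=0.0000 vs cont=1.5561 → 1.5561 [wait]  node(3,3) S=182.0369 payoff=0.0000 vs cont=0.1507 → 0.1507 [wait]  ⇒ S*(3)=-
t_2: node(2,0) S=112.6631 payoff=4.5869 vs cont=12.3169 → 12.3169 [wait]  node(2,1) S=136.5000 payoff=0.0000 vs cont=4.2059 → 4.2059 [wait]  node(2,2) S=165.3803 payoff=0.0000 vs cont=0.8600 → 0.8600 [wait]  ⇒ S*(2)=-
t_1: node(1,0) S=124.0101 payoff=0.0000 vs cont=8.2885 → 8.2885 [wait]  node(1,1) S=150.2478 payoff=0.0000 vs cont=2.5471 → 2.5471 [wait]  ⇒ S*(1)=-
t_0: node(0,0) S=136.5000 payoff=0.0000 vs cont=5.4384 → 5.4384 [wait]  ⇒ S*(0)=-

price = 5.4384
boundary = - - - - - 84.4802 92.9888 102.3543
tree:
5.4384
8.2885 2.5471
12.3169 4.2059 0.8600
17.7554 6.8129 1.5561 0.1507
24.6684 10.7730 2.7906 0.2985 0.0000
32.7698 16.5119 4.9501 0.5909 0.0000 0.0000
40.4998 24.2612 8.6621 1.1700 0.0000 0.0000 0.0000
47.5226 32.7698 14.8957 2.3166 0.0000 0.0000 0.0000 0.0000
53.9027 40.4998 24.2612 4.5869 0.0000 0.0000 0.0000 0.0000 0.0000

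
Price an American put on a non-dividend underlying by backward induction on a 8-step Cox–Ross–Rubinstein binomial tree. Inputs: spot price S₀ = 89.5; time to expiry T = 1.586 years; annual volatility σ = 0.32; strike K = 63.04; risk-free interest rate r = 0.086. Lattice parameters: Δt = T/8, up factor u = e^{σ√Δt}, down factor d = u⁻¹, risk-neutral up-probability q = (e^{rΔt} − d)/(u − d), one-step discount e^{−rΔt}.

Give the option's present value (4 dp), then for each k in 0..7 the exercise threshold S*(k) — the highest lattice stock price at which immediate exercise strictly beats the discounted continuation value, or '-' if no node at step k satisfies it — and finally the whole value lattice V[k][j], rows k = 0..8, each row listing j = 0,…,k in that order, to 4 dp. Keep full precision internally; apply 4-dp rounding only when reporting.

Δt=0.19825, u=1.15313, d=0.86720, q=0.52458, disc=e^(-rΔt)=0.98310
k=8 terminal: V=max(K-S,0) → 34.4118 24.9728 12.4216 0.0000 0.0000 0.0000 0.0000 0.0000 0.0000
k=7: j=0 S=33.0120 intr=30.0280 cont=28.9623 V=30.0280[EX]; j=1 S=43.8965 intr=19.1435 cont=18.0778 V=19.1435[EX]; j=2 S=58.3696 intr=4.6704 cont=5.8056 V=5.8056[hold]; j=3 S=77.6148 intr=0.0000 cont=0.0000 V=0.0000[hold]; j=4 S=103.2052 intr=0.0000 cont=0.0000 V=0.0000[hold]; j=5 S=137.2331 intr=0.0000 cont=0.0000 V=0.0000[hold]; j=6 S=182.4804 intr=0.0000 cont=0.0000 V=0.0000[hold]; j=7 S=242.6463 intr=0.0000 cont=0.0000 V=0.0000[hold]  S*(7)=43.8965
k=6: j=0 S=38.0672 intr=24.9728 cont=23.9071 V=24.9728[EX]; j=1 S=50.6184 intr=12.4216 cont=11.9414 V=12.4216[EX]; j=2 S=67.3079 intr=0.0000 cont=2.7135 V=2.7135[hold]; j=3 S=89.5000 intr=0.0000 cont=0.0000 V=0.0000[hold]; j=4 S=119.0091 intr=0.0000 cont=0.0000 V=0.0000[hold]; j=5 S=158.2478 intr=0.0000 cont=0.0000 V=0.0000[hold]; j=6 S=210.4239 intr=0.0000 cont=0.0000 V=0.0000[hold]  S*(6)=50.6184
k=5: j=0 S=43.8965 intr=19.1435 cont=18.0778 V=19.1435[EX]; j=1 S=58.3696 intr=4.6704 cont=7.2050 V=7.2050[hold]; j=2 S=77.6148 intr=0.0000 cont=1.2682 V=1.2682[hold]; j=3 S=103.2052 intr=0.0000 cont=0.0000 V=0.0000[hold]; j=4 S=137.2331 intr=0.0000 cont=0.0000 V=0.0000[hold]; j=5 S=182.4804 intr=0.0000 cont=0.0000 V=0.0000[hold]  S*(5)=43.8965
k=4: j=0 S=50.6184 intr=12.4216 cont=12.6631 V=12.6631[hold]; j=1 S=67.3079 intr=0.0000 cont=4.0215 V=4.0215[hold]; j=2 S=89.5000 intr=0.0000 cont=0.5927 V=0.5927[hold]; j=3 S=119.0091 intr=0.0000 cont=0.0000 V=0.0000[hold]; j=4 S=158.2478 intr=0.0000 cont=0.0000 V=0.0000[hold]  S*(4)=-
k=3: j=0 S=58.3696 intr=4.6704 cont=7.9925 V=7.9925[hold]; j=1 S=77.6148 intr=0.0000 cont=2.1853 V=2.1853[hold]; j=2 S=103.2052 intr=0.0000 cont=0.2770 V=0.2770[hold]; j=3 S=137.2331 intr=0.0000 cont=0.0000 V=0.0000[hold]  S*(3)=-
k=2: j=0 S=67.3079 intr=0.0000 cont=4.8625 V=4.8625[hold]; j=1 S=89.5000 intr=0.0000 cont=1.1642 V=1.1642[hold]; j=2 S=119.0091 intr=0.0000 cont=0.1295 V=0.1295[hold]  S*(2)=-
k=1: j=0 S=77.6148 intr=0.0000 cont=2.8731 V=2.8731[hold]; j=1 S=103.2052 intr=0.0000 cont=0.6109 V=0.6109[hold]  S*(1)=-
k=0: j=0 S=89.5000 intr=0.0000 cont=1.6579 V=1.6579[hold]  S*(0)=-

price = 1.6579
boundary = - - - - - 43.8965 50.6184 43.8965
tree:
1.6579
2.8731 0.6109
4.8625 1.1642 0.1295
7.9925 2.1853 0.2770 0.0000
12.6631 4.0215 0.5927 0.0000 0.0000
19.1435 7.2050 1.2682 0.0000 0.0000 0.0000
24.9728 12.4216 2.7135 0.0000 0.0000 0.0000 0.0000
30.0280 19.1435 5.8056 0.0000 0.0000 0.0000 0.0000 0.0000
34.4118 24.9728 12.4216 0.0000 0.0000 0.0000 0.0000 0.0000 0.0000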